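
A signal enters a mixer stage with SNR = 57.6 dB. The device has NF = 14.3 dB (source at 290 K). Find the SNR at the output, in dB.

43.3 dB

By definition F = SNR_in/SNR_out, so in dB: SNR_out = SNR_in − NF
SNR_out = 57.6 − 14.3 = 43.3 dB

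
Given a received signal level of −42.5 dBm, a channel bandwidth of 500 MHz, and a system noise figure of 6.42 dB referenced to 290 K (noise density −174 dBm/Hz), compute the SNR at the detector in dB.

Noise floor: N = −174 + 10 log₁₀(B) + NF
10 log₁₀(5.00×10⁸) = 86.99 dB
N = −174 + 86.99 + 6.42 = −80.59 dBm
SNR = P_sig − N = −42.5 − (−80.59) = 38.09 dB → 38.1 dB

38.1 dB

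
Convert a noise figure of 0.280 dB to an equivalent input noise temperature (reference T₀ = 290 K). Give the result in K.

19.3 K

F = 10^(0.280/10) = 1.0666
T_e = (F − 1)·T₀ = (1.0666 − 1) × 290 = 19.3 K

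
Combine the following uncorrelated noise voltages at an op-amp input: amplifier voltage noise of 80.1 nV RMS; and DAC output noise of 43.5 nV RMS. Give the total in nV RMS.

Uncorrelated sources add in power (mean-square): V_tot = √(ΣV_i²)
V_tot = √[(8.01×10⁻⁸)² + (4.35×10⁻⁸)²] = 9.11×10⁻⁸ V = 91.1 nV

91.1 nV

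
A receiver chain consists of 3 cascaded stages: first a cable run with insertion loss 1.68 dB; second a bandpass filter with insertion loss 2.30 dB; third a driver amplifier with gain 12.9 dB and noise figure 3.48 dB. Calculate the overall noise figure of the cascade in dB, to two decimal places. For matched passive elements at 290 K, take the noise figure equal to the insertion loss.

Convert to linear (a loss of L dB is a gain of −L dB): F_i = 10^(NF_i/10), G_i = 10^(G_i,dB/10)
  Stage 1: F_1 = 10^(1.68/10) = 1.472, G_1 = 10^(−1.68/10) = 0.6792
  Stage 2: F_2 = 10^(2.30/10) = 1.698, G_2 = 10^(−2.30/10) = 0.5888
  Stage 3: F_3 = 10^(3.48/10) = 2.228, G_3 = 10^(12.9/10) = 19.50
Friis cascade:
  F = 1.472 + (1.698 − 1)/0.6792 + (2.228 − 1)/0.3999 = 5.572
NF = 10 log₁₀(5.572) = 7.46 dB

7.46 dB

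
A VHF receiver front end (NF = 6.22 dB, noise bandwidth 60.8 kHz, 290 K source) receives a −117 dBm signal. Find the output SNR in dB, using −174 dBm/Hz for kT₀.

2.9 dB

Noise floor: N = −174 + 10 log₁₀(B) + NF
10 log₁₀(6.08×10⁴) = 47.84 dB
N = −174 + 47.84 + 6.22 = −119.94 dBm
SNR = P_sig − N = −117 − (−119.94) = 2.94 dB → 2.9 dB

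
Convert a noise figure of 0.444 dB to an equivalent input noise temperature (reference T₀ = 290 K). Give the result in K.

31.2 K

F = 10^(0.444/10) = 1.10764
T_e = (F − 1)·T₀ = (1.10764 − 1) × 290 = 31.2 K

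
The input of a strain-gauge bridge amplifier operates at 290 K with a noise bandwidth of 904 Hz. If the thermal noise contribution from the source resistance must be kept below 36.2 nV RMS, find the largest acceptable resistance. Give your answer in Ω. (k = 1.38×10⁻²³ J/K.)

Johnson–Nyquist: V_n = √(4kTRB) ⇒ R = V_n² / (4kTB)
4kTB = 4 × 1.38×10⁻²³ × 290 × 9.04×10² = 1.45×10⁻¹⁷
R = (3.62×10⁻⁸)² / 1.45×10⁻¹⁷ = 9.06×10¹ Ω = 90.6 Ω

90.6 Ω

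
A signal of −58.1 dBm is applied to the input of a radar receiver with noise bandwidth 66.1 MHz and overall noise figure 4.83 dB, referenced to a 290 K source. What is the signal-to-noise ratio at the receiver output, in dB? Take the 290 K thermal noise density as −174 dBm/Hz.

32.9 dB

Noise floor: N = −174 + 10 log₁₀(B) + NF
10 log₁₀(6.61×10⁷) = 78.2 dB
N = −174 + 78.2 + 4.83 = −90.97 dBm
SNR = P_sig − N = −58.1 − (−90.97) = 32.87 dB → 32.9 dB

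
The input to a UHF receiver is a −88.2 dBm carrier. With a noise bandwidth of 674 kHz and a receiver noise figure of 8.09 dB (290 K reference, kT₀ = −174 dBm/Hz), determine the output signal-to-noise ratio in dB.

19.4 dB

Noise floor: N = −174 + 10 log₁₀(B) + NF
10 log₁₀(6.74×10⁵) = 58.29 dB
N = −174 + 58.29 + 8.09 = −107.62 dBm
SNR = P_sig − N = −88.2 − (−107.62) = 19.42 dB → 19.4 dB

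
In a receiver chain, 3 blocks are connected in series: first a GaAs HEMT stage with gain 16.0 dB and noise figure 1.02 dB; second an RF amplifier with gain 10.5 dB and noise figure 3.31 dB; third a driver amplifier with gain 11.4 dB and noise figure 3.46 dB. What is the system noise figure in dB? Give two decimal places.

Convert to linear (a loss of L dB is a gain of −L dB): F_i = 10^(NF_i/10), G_i = 10^(G_i,dB/10)
  Stage 1: F_1 = 10^(1.02/10) = 1.265, G_1 = 10^(16.0/10) = 39.81
  Stage 2: F_2 = 10^(3.31/10) = 2.143, G_2 = 10^(10.5/10) = 11.22
  Stage 3: F_3 = 10^(3.46/10) = 2.218, G_3 = 10^(11.4/10) = 13.80
Friis cascade:
  F = 1.265 + (2.143 − 1)/39.81 + (2.218 − 1)/446.7 = 1.296
NF = 10 log₁₀(1.296) = 1.13 dB

1.13 dB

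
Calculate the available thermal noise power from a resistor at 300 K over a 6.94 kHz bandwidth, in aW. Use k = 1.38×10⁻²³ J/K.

P_n = kTB = 1.38×10⁻²³ × 300 × 6.94×10³ = 2.87×10⁻¹⁷ W = 28.7 aW

28.7 aW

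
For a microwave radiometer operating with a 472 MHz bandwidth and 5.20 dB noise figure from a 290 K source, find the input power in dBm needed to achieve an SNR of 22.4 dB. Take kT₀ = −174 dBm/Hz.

−59.7 dBm

Sensitivity = −174 + 10 log₁₀(B) + NF + SNR_min
= −174 + 86.74 + 5.20 + 22.4
= −59.66 dBm → −59.7 dBm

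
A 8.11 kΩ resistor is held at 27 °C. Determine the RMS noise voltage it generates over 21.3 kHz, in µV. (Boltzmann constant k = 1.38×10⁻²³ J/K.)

1.69 µV

T = 27 °C + 273.15 = 300.15 K
V_n = √(4kTRB)
4kTRB = 4 × 1.38×10⁻²³ × 300.15 × 8.11×10³ × 2.13×10⁴ = 2.86×10⁻¹² V²
V_n = √(2.86×10⁻¹²) = 1.69×10⁻⁶ V = 1.69 µV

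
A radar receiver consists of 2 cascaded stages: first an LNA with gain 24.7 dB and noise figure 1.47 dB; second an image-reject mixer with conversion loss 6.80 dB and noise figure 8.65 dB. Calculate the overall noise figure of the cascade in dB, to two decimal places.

1.54 dB

Convert to linear (a loss of L dB is a gain of −L dB): F_i = 10^(NF_i/10), G_i = 10^(G_i,dB/10)
  Stage 1: F_1 = 10^(1.47/10) = 1.403, G_1 = 10^(24.7/10) = 295.1
  Stage 2: F_2 = 10^(8.65/10) = 7.328, G_2 = 10^(−6.80/10) = 0.2089
Friis cascade:
  F = 1.403 + (7.328 − 1)/295.1 = 1.424
NF = 10 log₁₀(1.424) = 1.54 dB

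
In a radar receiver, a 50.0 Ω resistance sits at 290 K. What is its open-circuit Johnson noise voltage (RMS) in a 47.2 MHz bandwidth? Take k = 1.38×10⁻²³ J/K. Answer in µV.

6.15 µV

V_n = √(4kTRB)
4kTRB = 4 × 1.38×10⁻²³ × 290 × 5.00×10¹ × 4.72×10⁷ = 3.78×10⁻¹¹ V²
V_n = √(3.78×10⁻¹¹) = 6.15×10⁻⁶ V = 6.15 µV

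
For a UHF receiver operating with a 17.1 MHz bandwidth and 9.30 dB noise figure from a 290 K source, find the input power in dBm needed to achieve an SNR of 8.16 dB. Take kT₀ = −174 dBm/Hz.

Sensitivity = −174 + 10 log₁₀(B) + NF + SNR_min
= −174 + 72.33 + 9.30 + 8.16
= −84.21 dBm → −84.2 dBm

−84.2 dBm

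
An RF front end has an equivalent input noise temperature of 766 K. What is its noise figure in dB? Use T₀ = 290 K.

F = 1 + T_e/T₀ = 1 + 766/290 = 3.64138
NF = 10 log₁₀(3.64138) = 5.61 dB

5.61 dB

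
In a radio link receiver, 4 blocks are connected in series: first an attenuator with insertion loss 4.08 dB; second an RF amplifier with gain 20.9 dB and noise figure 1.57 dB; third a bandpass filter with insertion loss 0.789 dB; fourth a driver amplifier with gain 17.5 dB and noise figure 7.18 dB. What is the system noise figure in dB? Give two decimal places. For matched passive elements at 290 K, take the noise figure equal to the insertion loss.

Convert to linear (a loss of L dB is a gain of −L dB): F_i = 10^(NF_i/10), G_i = 10^(G_i,dB/10)
  Stage 1: F_1 = 10^(4.08/10) = 2.559, G_1 = 10^(−4.08/10) = 0.3908
  Stage 2: F_2 = 10^(1.57/10) = 1.435, G_2 = 10^(20.9/10) = 123.0
  Stage 3: F_3 = 10^(0.789/10) = 1.199, G_3 = 10^(−0.789/10) = 0.8339
  Stage 4: F_4 = 10^(7.18/10) = 5.224, G_4 = 10^(17.5/10) = 56.23
Friis cascade:
  F = 2.559 + (1.435 − 1)/0.3908 + (1.199 − 1)/48.08 + (5.224 − 1)/40.10 = 3.782
NF = 10 log₁₀(3.782) = 5.78 dB

5.78 dB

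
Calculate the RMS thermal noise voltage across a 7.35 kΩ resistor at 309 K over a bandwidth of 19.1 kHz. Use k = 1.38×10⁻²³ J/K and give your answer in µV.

1.55 µV

V_n = √(4kTRB)
4kTRB = 4 × 1.38×10⁻²³ × 309 × 7.35×10³ × 1.91×10⁴ = 2.39×10⁻¹² V²
V_n = √(2.39×10⁻¹²) = 1.55×10⁻⁶ V = 1.55 µV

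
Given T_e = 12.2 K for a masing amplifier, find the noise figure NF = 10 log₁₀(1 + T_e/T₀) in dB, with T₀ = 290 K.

0.179 dB

F = 1 + T_e/T₀ = 1 + 12.2/290 = 1.04207
NF = 10 log₁₀(1.04207) = 0.179 dB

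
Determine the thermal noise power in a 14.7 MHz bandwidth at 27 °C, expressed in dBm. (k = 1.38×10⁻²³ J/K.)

T = 27 °C + 273.15 = 300.15 K
P_n = kTB = 1.38×10⁻²³ × 300.15 × 1.47×10⁷ = 6.09×10⁻¹⁴ W
In dBm: 10 log₁₀(6.09×10⁻¹⁴ / 10⁻³) = −102.2 dBm

−102.2 dBm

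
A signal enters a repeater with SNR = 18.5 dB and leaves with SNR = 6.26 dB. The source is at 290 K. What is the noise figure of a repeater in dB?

NF (dB) = SNR_in(dB) − SNR_out(dB) when the source is at T₀
NF = 18.5 − 6.26 = 12.24 dB

12.24 dB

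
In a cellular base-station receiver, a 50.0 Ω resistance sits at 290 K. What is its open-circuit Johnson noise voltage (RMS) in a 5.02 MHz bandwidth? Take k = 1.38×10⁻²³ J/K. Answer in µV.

V_n = √(4kTRB)
4kTRB = 4 × 1.38×10⁻²³ × 290 × 5.00×10¹ × 5.02×10⁶ = 4.02×10⁻¹² V²
V_n = √(4.02×10⁻¹²) = 2.00×10⁻⁶ V = 2.00 µV

2.00 µV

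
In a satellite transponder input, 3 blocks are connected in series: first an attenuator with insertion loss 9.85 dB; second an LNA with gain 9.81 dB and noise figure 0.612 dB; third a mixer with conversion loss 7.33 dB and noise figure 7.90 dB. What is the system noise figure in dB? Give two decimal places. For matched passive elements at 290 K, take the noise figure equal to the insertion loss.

12.13 dB

Convert to linear (a loss of L dB is a gain of −L dB): F_i = 10^(NF_i/10), G_i = 10^(G_i,dB/10)
  Stage 1: F_1 = 10^(9.85/10) = 9.661, G_1 = 10^(−9.85/10) = 0.1035
  Stage 2: F_2 = 10^(0.612/10) = 1.151, G_2 = 10^(9.81/10) = 9.572
  Stage 3: F_3 = 10^(7.90/10) = 6.166, G_3 = 10^(−7.33/10) = 0.1849
Friis cascade:
  F = 9.661 + (1.151 − 1)/0.1035 + (6.166 − 1)/0.9908 = 16.34
NF = 10 log₁₀(16.34) = 12.13 dB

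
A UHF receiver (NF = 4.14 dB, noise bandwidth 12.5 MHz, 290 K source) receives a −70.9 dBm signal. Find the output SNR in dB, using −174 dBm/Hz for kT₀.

Noise floor: N = −174 + 10 log₁₀(B) + NF
10 log₁₀(1.25×10⁷) = 70.97 dB
N = −174 + 70.97 + 4.14 = −98.89 dBm
SNR = P_sig − N = −70.9 − (−98.89) = 27.99 dB → 28.0 dB

28.0 dB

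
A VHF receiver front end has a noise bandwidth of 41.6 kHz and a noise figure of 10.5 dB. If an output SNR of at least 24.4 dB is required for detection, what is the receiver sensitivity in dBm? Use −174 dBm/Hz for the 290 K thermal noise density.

Sensitivity = −174 + 10 log₁₀(B) + NF + SNR_min
= −174 + 46.19 + 10.5 + 24.4
= −92.91 dBm → −92.9 dBm

−92.9 dBm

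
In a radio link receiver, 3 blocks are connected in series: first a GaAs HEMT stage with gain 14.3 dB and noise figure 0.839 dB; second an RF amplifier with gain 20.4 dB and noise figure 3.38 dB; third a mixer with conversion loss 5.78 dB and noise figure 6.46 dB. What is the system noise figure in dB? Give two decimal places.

Convert to linear (a loss of L dB is a gain of −L dB): F_i = 10^(NF_i/10), G_i = 10^(G_i,dB/10)
  Stage 1: F_1 = 10^(0.839/10) = 1.213, G_1 = 10^(14.3/10) = 26.92
  Stage 2: F_2 = 10^(3.38/10) = 2.178, G_2 = 10^(20.4/10) = 109.6
  Stage 3: F_3 = 10^(6.46/10) = 4.426, G_3 = 10^(−5.78/10) = 0.2642
Friis cascade:
  F = 1.213 + (2.178 − 1)/26.92 + (4.426 − 1)/2951 = 1.258
NF = 10 log₁₀(1.258) = 1.00 dB

1.00 dB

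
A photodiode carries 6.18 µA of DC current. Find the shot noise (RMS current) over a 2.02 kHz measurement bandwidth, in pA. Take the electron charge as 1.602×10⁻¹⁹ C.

I_n = √(2qI·B)
2qI·B = 2 × 1.602×10⁻¹⁹ × 6.18×10⁻⁶ × 2.02×10³ = 4.00×10⁻²¹ A²
I_n = √(4.00×10⁻²¹) = 6.32×10⁻¹¹ A = 63.2 pA

63.2 pA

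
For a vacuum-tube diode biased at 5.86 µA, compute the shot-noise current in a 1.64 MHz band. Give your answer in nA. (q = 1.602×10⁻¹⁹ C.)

1.75 nA

I_n = √(2qI·B)
2qI·B = 2 × 1.602×10⁻¹⁹ × 5.86×10⁻⁶ × 1.64×10⁶ = 3.08×10⁻¹⁸ A²
I_n = √(3.08×10⁻¹⁸) = 1.75×10⁻⁹ A = 1.75 nA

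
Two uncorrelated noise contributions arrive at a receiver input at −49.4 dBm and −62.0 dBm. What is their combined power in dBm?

Convert to linear, add, convert back:
P₁ = 1.15×10⁻⁸ W, P₂ = 6.31×10⁻¹⁰ W
P_tot = 1.21×10⁻⁸ W → 10 log₁₀(P_tot / 10⁻³) = −49.2 dBm

−49.2 dBm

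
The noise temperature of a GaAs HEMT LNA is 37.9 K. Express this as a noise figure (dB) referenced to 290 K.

0.533 dB

F = 1 + T_e/T₀ = 1 + 37.9/290 = 1.13069
NF = 10 log₁₀(1.13069) = 0.533 dB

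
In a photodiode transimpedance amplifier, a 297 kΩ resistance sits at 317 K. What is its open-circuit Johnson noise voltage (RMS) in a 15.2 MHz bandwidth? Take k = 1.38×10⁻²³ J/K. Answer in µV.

V_n = √(4kTRB)
4kTRB = 4 × 1.38×10⁻²³ × 317 × 2.97×10⁵ × 1.52×10⁷ = 7.90×10⁻⁸ V²
V_n = √(7.90×10⁻⁸) = 2.81×10⁻⁴ V = 281 µV

281 µV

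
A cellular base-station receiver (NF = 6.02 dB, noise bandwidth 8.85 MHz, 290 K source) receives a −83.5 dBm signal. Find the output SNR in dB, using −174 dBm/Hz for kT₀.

15.0 dB

Noise floor: N = −174 + 10 log₁₀(B) + NF
10 log₁₀(8.85×10⁶) = 69.47 dB
N = −174 + 69.47 + 6.02 = −98.51 dBm
SNR = P_sig − N = −83.5 − (−98.51) = 15.01 dB → 15.0 dB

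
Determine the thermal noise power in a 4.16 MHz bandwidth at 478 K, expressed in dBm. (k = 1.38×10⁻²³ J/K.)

−105.6 dBm

P_n = kTB = 1.38×10⁻²³ × 478 × 4.16×10⁶ = 2.74×10⁻¹⁴ W
In dBm: 10 log₁₀(2.74×10⁻¹⁴ / 10⁻³) = −105.6 dBm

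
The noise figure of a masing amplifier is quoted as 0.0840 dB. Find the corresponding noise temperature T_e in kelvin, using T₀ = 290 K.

5.66 K

F = 10^(0.0840/10) = 1.01953
T_e = (F − 1)·T₀ = (1.01953 − 1) × 290 = 5.66 K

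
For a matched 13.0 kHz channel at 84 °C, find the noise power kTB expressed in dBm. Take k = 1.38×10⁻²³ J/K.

T = 84 °C + 273.15 = 357.15 K
P_n = kTB = 1.38×10⁻²³ × 357.15 × 1.30×10⁴ = 6.41×10⁻¹⁷ W
In dBm: 10 log₁₀(6.41×10⁻¹⁷ / 10⁻³) = −131.9 dBm

−131.9 dBm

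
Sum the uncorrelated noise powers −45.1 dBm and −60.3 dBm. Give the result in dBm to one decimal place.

−45.0 dBm

Convert to linear, add, convert back:
P₁ = 3.09×10⁻⁸ W, P₂ = 9.33×10⁻¹⁰ W
P_tot = 3.18×10⁻⁸ W → 10 log₁₀(P_tot / 10⁻³) = −45.0 dBm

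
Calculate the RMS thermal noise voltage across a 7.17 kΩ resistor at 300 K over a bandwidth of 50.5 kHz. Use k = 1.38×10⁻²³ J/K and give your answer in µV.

2.45 µV

V_n = √(4kTRB)
4kTRB = 4 × 1.38×10⁻²³ × 300 × 7.17×10³ × 5.05×10⁴ = 6.00×10⁻¹² V²
V_n = √(6.00×10⁻¹²) = 2.45×10⁻⁶ V = 2.45 µV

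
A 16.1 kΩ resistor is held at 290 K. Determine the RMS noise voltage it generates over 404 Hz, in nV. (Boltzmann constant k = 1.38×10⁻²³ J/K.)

V_n = √(4kTRB)
4kTRB = 4 × 1.38×10⁻²³ × 290 × 1.61×10⁴ × 4.04×10² = 1.04×10⁻¹³ V²
V_n = √(1.04×10⁻¹³) = 3.23×10⁻⁷ V = 323 nV

323 nV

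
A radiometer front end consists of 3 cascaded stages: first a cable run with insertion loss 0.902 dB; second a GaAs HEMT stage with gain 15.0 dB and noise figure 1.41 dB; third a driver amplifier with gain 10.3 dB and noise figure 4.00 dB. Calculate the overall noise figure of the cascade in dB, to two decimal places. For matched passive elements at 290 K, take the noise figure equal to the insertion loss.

2.46 dB

Convert to linear (a loss of L dB is a gain of −L dB): F_i = 10^(NF_i/10), G_i = 10^(G_i,dB/10)
  Stage 1: F_1 = 10^(0.902/10) = 1.231, G_1 = 10^(−0.902/10) = 0.8125
  Stage 2: F_2 = 10^(1.41/10) = 1.384, G_2 = 10^(15.0/10) = 31.62
  Stage 3: F_3 = 10^(4.00/10) = 2.512, G_3 = 10^(10.3/10) = 10.72
Friis cascade:
  F = 1.231 + (1.384 − 1)/0.8125 + (2.512 − 1)/25.69 = 1.762
NF = 10 log₁₀(1.762) = 2.46 dB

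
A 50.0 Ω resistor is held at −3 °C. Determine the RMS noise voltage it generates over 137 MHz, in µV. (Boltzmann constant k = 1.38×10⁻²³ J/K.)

10.1 µV

T = −3 °C + 273.15 = 270.15 K
V_n = √(4kTRB)
4kTRB = 4 × 1.38×10⁻²³ × 270.15 × 5.00×10¹ × 1.37×10⁸ = 1.02×10⁻¹⁰ V²
V_n = √(1.02×10⁻¹⁰) = 1.01×10⁻⁵ V = 10.1 µV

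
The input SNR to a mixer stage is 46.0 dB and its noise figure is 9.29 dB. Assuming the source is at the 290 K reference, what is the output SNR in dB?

By definition F = SNR_in/SNR_out, so in dB: SNR_out = SNR_in − NF
SNR_out = 46.0 − 9.29 = 36.71 dB

36.71 dB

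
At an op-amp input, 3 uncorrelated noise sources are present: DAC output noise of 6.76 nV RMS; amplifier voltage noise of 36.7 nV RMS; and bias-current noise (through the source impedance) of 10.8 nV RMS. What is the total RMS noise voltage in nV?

Uncorrelated sources add in power (mean-square): V_tot = √(ΣV_i²)
V_tot = √[(6.76×10⁻⁹)² + (3.67×10⁻⁸)² + (1.08×10⁻⁸)²] = 3.88×10⁻⁸ V = 38.8 nV

38.8 nV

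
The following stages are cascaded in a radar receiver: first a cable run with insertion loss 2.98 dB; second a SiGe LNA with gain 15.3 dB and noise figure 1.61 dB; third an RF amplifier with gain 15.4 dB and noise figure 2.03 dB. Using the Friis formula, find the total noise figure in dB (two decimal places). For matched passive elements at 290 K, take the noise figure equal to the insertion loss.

Convert to linear (a loss of L dB is a gain of −L dB): F_i = 10^(NF_i/10), G_i = 10^(G_i,dB/10)
  Stage 1: F_1 = 10^(2.98/10) = 1.986, G_1 = 10^(−2.98/10) = 0.5035
  Stage 2: F_2 = 10^(1.61/10) = 1.449, G_2 = 10^(15.3/10) = 33.88
  Stage 3: F_3 = 10^(2.03/10) = 1.596, G_3 = 10^(15.4/10) = 34.67
Friis cascade:
  F = 1.986 + (1.449 − 1)/0.5035 + (1.596 − 1)/17.06 = 2.912
NF = 10 log₁₀(2.912) = 4.64 dB

4.64 dB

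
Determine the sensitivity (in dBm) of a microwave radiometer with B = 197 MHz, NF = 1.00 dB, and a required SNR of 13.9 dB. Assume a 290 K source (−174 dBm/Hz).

−76.2 dBm

Sensitivity = −174 + 10 log₁₀(B) + NF + SNR_min
= −174 + 82.94 + 1.00 + 13.9
= −76.16 dBm → −76.2 dBm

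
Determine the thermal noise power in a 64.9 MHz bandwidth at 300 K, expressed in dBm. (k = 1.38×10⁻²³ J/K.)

−95.7 dBm

P_n = kTB = 1.38×10⁻²³ × 300 × 6.49×10⁷ = 2.69×10⁻¹³ W
In dBm: 10 log₁₀(2.69×10⁻¹³ / 10⁻³) = −95.7 dBm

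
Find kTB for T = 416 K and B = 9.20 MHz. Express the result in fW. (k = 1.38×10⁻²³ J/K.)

P_n = kTB = 1.38×10⁻²³ × 416 × 9.20×10⁶ = 5.28×10⁻¹⁴ W = 52.8 fW

52.8 fW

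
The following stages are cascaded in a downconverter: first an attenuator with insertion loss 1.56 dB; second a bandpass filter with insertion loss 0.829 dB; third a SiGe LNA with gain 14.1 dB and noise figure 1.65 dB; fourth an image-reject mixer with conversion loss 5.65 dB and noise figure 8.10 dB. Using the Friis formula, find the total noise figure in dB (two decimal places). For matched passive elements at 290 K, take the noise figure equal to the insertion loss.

Convert to linear (a loss of L dB is a gain of −L dB): F_i = 10^(NF_i/10), G_i = 10^(G_i,dB/10)
  Stage 1: F_1 = 10^(1.56/10) = 1.432, G_1 = 10^(−1.56/10) = 0.6982
  Stage 2: F_2 = 10^(0.829/10) = 1.210, G_2 = 10^(−0.829/10) = 0.8262
  Stage 3: F_3 = 10^(1.65/10) = 1.462, G_3 = 10^(14.1/10) = 25.70
  Stage 4: F_4 = 10^(8.10/10) = 6.457, G_4 = 10^(−5.65/10) = 0.2723
Friis cascade:
  F = 1.432 + (1.210 − 1)/0.6982 + (1.462 − 1)/0.5769 + (6.457 − 1)/14.83 = 2.903
NF = 10 log₁₀(2.903) = 4.63 dB

4.63 dB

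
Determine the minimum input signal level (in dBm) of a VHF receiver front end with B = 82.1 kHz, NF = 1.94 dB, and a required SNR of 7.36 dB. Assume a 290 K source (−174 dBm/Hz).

Sensitivity = −174 + 10 log₁₀(B) + NF + SNR_min
= −174 + 49.14 + 1.94 + 7.36
= −115.56 dBm → −115.6 dBm

−115.6 dBm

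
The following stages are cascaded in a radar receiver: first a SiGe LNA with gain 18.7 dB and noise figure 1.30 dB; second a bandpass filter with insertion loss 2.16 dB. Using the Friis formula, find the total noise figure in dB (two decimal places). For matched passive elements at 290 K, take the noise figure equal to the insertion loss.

1.33 dB

Convert to linear (a loss of L dB is a gain of −L dB): F_i = 10^(NF_i/10), G_i = 10^(G_i,dB/10)
  Stage 1: F_1 = 10^(1.30/10) = 1.349, G_1 = 10^(18.7/10) = 74.13
  Stage 2: F_2 = 10^(2.16/10) = 1.644, G_2 = 10^(−2.16/10) = 0.6081
Friis cascade:
  F = 1.349 + (1.644 − 1)/74.13 = 1.358
NF = 10 log₁₀(1.358) = 1.33 dB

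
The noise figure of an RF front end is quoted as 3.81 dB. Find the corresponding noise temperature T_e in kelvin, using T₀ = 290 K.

407 K

F = 10^(3.81/10) = 2.40436
T_e = (F − 1)·T₀ = (2.40436 − 1) × 290 = 407 K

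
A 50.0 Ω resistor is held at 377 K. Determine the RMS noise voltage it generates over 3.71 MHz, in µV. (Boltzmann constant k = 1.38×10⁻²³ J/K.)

1.96 µV

V_n = √(4kTRB)
4kTRB = 4 × 1.38×10⁻²³ × 377 × 5.00×10¹ × 3.71×10⁶ = 3.86×10⁻¹² V²
V_n = √(3.86×10⁻¹²) = 1.96×10⁻⁶ V = 1.96 µV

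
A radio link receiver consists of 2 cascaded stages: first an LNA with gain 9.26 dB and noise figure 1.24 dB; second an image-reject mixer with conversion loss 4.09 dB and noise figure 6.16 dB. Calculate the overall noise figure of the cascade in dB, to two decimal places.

Convert to linear (a loss of L dB is a gain of −L dB): F_i = 10^(NF_i/10), G_i = 10^(G_i,dB/10)
  Stage 1: F_1 = 10^(1.24/10) = 1.330, G_1 = 10^(9.26/10) = 8.433
  Stage 2: F_2 = 10^(6.16/10) = 4.130, G_2 = 10^(−4.09/10) = 0.3899
Friis cascade:
  F = 1.330 + (4.130 − 1)/8.433 = 1.702
NF = 10 log₁₀(1.702) = 2.31 dB

2.31 dB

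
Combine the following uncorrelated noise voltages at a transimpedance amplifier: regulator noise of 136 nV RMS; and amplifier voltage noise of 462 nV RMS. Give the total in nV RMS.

Uncorrelated sources add in power (mean-square): V_tot = √(ΣV_i²)
V_tot = √[(1.36×10⁻⁷)² + (4.62×10⁻⁷)²] = 4.82×10⁻⁷ V = 482 nV

482 nV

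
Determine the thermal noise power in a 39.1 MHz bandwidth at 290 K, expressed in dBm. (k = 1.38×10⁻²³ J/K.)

P_n = kTB = 1.38×10⁻²³ × 290 × 3.91×10⁷ = 1.56×10⁻¹³ W
In dBm: 10 log₁₀(1.56×10⁻¹³ / 10⁻³) = −98.1 dBm

−98.1 dBm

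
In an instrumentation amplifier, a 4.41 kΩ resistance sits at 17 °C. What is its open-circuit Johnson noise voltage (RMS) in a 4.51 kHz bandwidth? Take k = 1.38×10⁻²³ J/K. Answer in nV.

564 nV

T = 17 °C + 273.15 = 290.15 K
V_n = √(4kTRB)
4kTRB = 4 × 1.38×10⁻²³ × 290.15 × 4.41×10³ × 4.51×10³ = 3.19×10⁻¹³ V²
V_n = √(3.19×10⁻¹³) = 5.64×10⁻⁷ V = 564 nV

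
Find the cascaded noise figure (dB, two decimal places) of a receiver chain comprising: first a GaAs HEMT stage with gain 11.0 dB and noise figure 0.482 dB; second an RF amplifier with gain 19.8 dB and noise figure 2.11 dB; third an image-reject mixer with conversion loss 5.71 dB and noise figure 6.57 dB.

0.68 dB

Convert to linear (a loss of L dB is a gain of −L dB): F_i = 10^(NF_i/10), G_i = 10^(G_i,dB/10)
  Stage 1: F_1 = 10^(0.482/10) = 1.117, G_1 = 10^(11.0/10) = 12.59
  Stage 2: F_2 = 10^(2.11/10) = 1.626, G_2 = 10^(19.8/10) = 95.50
  Stage 3: F_3 = 10^(6.57/10) = 4.539, G_3 = 10^(−5.71/10) = 0.2685
Friis cascade:
  F = 1.117 + (1.626 − 1)/12.59 + (4.539 − 1)/1202 = 1.170
NF = 10 log₁₀(1.170) = 0.68 dB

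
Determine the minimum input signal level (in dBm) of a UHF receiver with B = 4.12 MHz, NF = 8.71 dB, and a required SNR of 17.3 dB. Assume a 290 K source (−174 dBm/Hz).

Sensitivity = −174 + 10 log₁₀(B) + NF + SNR_min
= −174 + 66.15 + 8.71 + 17.3
= −81.84 dBm → −81.8 dBm

−81.8 dBm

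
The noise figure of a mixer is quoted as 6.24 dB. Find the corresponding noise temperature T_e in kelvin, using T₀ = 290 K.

F = 10^(6.24/10) = 4.20727
T_e = (F − 1)·T₀ = (4.20727 − 1) × 290 = 930 K

930 K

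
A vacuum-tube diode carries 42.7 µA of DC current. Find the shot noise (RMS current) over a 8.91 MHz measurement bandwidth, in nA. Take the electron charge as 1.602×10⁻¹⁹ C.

11.0 nA

I_n = √(2qI·B)
2qI·B = 2 × 1.602×10⁻¹⁹ × 4.27×10⁻⁵ × 8.91×10⁶ = 1.22×10⁻¹⁶ A²
I_n = √(1.22×10⁻¹⁶) = 1.10×10⁻⁸ A = 11.0 nA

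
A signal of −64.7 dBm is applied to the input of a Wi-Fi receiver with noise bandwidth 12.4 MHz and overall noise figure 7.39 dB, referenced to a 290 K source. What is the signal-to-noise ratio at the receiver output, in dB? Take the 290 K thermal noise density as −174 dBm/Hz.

Noise floor: N = −174 + 10 log₁₀(B) + NF
10 log₁₀(1.24×10⁷) = 70.93 dB
N = −174 + 70.93 + 7.39 = −95.68 dBm
SNR = P_sig − N = −64.7 − (−95.68) = 30.98 dB → 31.0 dB

31.0 dB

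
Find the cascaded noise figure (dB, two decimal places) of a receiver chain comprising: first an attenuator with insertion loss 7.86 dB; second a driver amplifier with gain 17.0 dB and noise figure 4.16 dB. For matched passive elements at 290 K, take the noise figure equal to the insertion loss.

Convert to linear (a loss of L dB is a gain of −L dB): F_i = 10^(NF_i/10), G_i = 10^(G_i,dB/10)
  Stage 1: F_1 = 10^(7.86/10) = 6.109, G_1 = 10^(−7.86/10) = 0.1637
  Stage 2: F_2 = 10^(4.16/10) = 2.606, G_2 = 10^(17.0/10) = 50.12
Friis cascade:
  F = 6.109 + (2.606 − 1)/0.1637 = 15.92
NF = 10 log₁₀(15.92) = 12.02 dB

12.02 dB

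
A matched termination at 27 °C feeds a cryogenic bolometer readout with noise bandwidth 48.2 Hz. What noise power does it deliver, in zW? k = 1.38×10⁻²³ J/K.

T = 27 °C + 273.15 = 300.15 K
P_n = kTB = 1.38×10⁻²³ × 300.15 × 4.82×10¹ = 2.00×10⁻¹⁹ W = 200 zW

200 zW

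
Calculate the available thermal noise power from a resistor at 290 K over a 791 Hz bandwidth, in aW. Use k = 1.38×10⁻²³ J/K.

P_n = kTB = 1.38×10⁻²³ × 290 × 7.91×10² = 3.17×10⁻¹⁸ W = 3.17 aW

3.17 aW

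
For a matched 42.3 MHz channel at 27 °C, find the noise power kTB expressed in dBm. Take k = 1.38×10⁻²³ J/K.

T = 27 °C + 273.15 = 300.15 K
P_n = kTB = 1.38×10⁻²³ × 300.15 × 4.23×10⁷ = 1.75×10⁻¹³ W
In dBm: 10 log₁₀(1.75×10⁻¹³ / 10⁻³) = −97.6 dBm

−97.6 dBm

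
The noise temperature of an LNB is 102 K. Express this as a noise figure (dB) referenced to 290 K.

1.31 dB

F = 1 + T_e/T₀ = 1 + 102/290 = 1.35172
NF = 10 log₁₀(1.35172) = 1.31 dB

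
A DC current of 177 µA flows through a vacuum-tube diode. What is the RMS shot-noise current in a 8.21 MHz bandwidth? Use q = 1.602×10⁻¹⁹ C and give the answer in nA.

21.6 nA

I_n = √(2qI·B)
2qI·B = 2 × 1.602×10⁻¹⁹ × 1.77×10⁻⁴ × 8.21×10⁶ = 4.66×10⁻¹⁶ A²
I_n = √(4.66×10⁻¹⁶) = 2.16×10⁻⁸ A = 21.6 nA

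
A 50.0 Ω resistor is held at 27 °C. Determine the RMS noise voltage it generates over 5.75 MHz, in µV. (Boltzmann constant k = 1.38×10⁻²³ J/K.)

T = 27 °C + 273.15 = 300.15 K
V_n = √(4kTRB)
4kTRB = 4 × 1.38×10⁻²³ × 300.15 × 5.00×10¹ × 5.75×10⁶ = 4.76×10⁻¹² V²
V_n = √(4.76×10⁻¹²) = 2.18×10⁻⁶ V = 2.18 µV

2.18 µV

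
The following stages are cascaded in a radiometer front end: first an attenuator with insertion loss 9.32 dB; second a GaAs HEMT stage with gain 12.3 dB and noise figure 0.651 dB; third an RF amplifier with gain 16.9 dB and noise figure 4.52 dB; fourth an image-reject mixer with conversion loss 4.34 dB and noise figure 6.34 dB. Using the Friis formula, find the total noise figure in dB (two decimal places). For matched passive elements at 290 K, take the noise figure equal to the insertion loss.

10.37 dB

Convert to linear (a loss of L dB is a gain of −L dB): F_i = 10^(NF_i/10), G_i = 10^(G_i,dB/10)
  Stage 1: F_1 = 10^(9.32/10) = 8.551, G_1 = 10^(−9.32/10) = 0.1169
  Stage 2: F_2 = 10^(0.651/10) = 1.162, G_2 = 10^(12.3/10) = 16.98
  Stage 3: F_3 = 10^(4.52/10) = 2.831, G_3 = 10^(16.9/10) = 48.98
  Stage 4: F_4 = 10^(6.34/10) = 4.305, G_4 = 10^(−4.34/10) = 0.3681
Friis cascade:
  F = 8.551 + (1.162 − 1)/0.1169 + (2.831 − 1)/1.986 + (4.305 − 1)/97.27 = 10.89
NF = 10 log₁₀(10.89) = 10.37 dB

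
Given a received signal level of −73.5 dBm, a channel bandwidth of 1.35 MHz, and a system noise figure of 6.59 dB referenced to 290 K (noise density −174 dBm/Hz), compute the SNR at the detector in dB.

32.6 dB

Noise floor: N = −174 + 10 log₁₀(B) + NF
10 log₁₀(1.35×10⁶) = 61.3 dB
N = −174 + 61.3 + 6.59 = −106.11 dBm
SNR = P_sig − N = −73.5 − (−106.11) = 32.61 dB → 32.6 dB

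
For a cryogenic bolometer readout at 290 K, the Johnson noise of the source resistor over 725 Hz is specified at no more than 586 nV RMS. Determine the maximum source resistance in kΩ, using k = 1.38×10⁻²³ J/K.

Johnson–Nyquist: V_n = √(4kTRB) ⇒ R = V_n² / (4kTB)
4kTB = 4 × 1.38×10⁻²³ × 290 × 7.25×10² = 1.16×10⁻¹⁷
R = (5.86×10⁻⁷)² / 1.16×10⁻¹⁷ = 2.96×10⁴ Ω = 29.6 kΩ

29.6 kΩ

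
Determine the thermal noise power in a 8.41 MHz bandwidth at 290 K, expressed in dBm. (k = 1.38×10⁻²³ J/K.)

−104.7 dBm

P_n = kTB = 1.38×10⁻²³ × 290 × 8.41×10⁶ = 3.37×10⁻¹⁴ W
In dBm: 10 log₁₀(3.37×10⁻¹⁴ / 10⁻³) = −104.7 dBm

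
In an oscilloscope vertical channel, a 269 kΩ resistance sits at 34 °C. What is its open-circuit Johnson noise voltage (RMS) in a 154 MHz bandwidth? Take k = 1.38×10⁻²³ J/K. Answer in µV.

T = 34 °C + 273.15 = 307.15 K
V_n = √(4kTRB)
4kTRB = 4 × 1.38×10⁻²³ × 307.15 × 2.69×10⁵ × 1.54×10⁸ = 7.02×10⁻⁷ V²
V_n = √(7.02×10⁻⁷) = 8.38×10⁻⁴ V = 838 µV

838 µV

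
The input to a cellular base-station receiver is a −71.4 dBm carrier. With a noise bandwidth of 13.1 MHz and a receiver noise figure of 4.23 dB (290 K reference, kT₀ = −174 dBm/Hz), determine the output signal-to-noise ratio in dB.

Noise floor: N = −174 + 10 log₁₀(B) + NF
10 log₁₀(1.31×10⁷) = 71.17 dB
N = −174 + 71.17 + 4.23 = −98.60 dBm
SNR = P_sig − N = −71.4 − (−98.60) = 27.20 dB → 27.2 dB

27.2 dB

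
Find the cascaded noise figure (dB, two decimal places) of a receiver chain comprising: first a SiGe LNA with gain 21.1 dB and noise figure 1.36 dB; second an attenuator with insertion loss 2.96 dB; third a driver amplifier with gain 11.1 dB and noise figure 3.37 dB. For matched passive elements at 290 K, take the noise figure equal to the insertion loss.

Convert to linear (a loss of L dB is a gain of −L dB): F_i = 10^(NF_i/10), G_i = 10^(G_i,dB/10)
  Stage 1: F_1 = 10^(1.36/10) = 1.368, G_1 = 10^(21.1/10) = 128.8
  Stage 2: F_2 = 10^(2.96/10) = 1.977, G_2 = 10^(−2.96/10) = 0.5058
  Stage 3: F_3 = 10^(3.37/10) = 2.173, G_3 = 10^(11.1/10) = 12.88
Friis cascade:
  F = 1.368 + (1.977 − 1)/128.8 + (2.173 − 1)/65.16 = 1.393
NF = 10 log₁₀(1.393) = 1.44 dB

1.44 dB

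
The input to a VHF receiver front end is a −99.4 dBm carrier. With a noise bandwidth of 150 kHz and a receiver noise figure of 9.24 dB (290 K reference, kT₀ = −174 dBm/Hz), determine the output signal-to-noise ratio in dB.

Noise floor: N = −174 + 10 log₁₀(B) + NF
10 log₁₀(1.50×10⁵) = 51.76 dB
N = −174 + 51.76 + 9.24 = −113.00 dBm
SNR = P_sig − N = −99.4 − (−113.00) = 13.60 dB → 13.6 dB

13.6 dB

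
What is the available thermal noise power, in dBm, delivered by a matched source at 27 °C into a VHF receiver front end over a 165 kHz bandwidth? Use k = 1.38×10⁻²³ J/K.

T = 27 °C + 273.15 = 300.15 K
P_n = kTB = 1.38×10⁻²³ × 300.15 × 1.65×10⁵ = 6.83×10⁻¹⁶ W
In dBm: 10 log₁₀(6.83×10⁻¹⁶ / 10⁻³) = −121.7 dBm

−121.7 dBm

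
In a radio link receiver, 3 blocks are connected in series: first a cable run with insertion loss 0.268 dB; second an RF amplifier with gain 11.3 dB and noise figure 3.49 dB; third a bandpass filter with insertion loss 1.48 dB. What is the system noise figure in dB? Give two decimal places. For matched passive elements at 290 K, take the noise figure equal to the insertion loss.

3.82 dB

Convert to linear (a loss of L dB is a gain of −L dB): F_i = 10^(NF_i/10), G_i = 10^(G_i,dB/10)
  Stage 1: F_1 = 10^(0.268/10) = 1.064, G_1 = 10^(−0.268/10) = 0.9402
  Stage 2: F_2 = 10^(3.49/10) = 2.234, G_2 = 10^(11.3/10) = 13.49
  Stage 3: F_3 = 10^(1.48/10) = 1.406, G_3 = 10^(−1.48/10) = 0.7112
Friis cascade:
  F = 1.064 + (2.234 − 1)/0.9402 + (1.406 − 1)/12.68 = 2.408
NF = 10 log₁₀(2.408) = 3.82 dB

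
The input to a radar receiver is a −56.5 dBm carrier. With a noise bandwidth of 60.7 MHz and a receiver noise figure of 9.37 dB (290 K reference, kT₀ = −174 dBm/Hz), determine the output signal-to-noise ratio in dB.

Noise floor: N = −174 + 10 log₁₀(B) + NF
10 log₁₀(6.07×10⁷) = 77.83 dB
N = −174 + 77.83 + 9.37 = −86.80 dBm
SNR = P_sig − N = −56.5 − (−86.80) = 30.30 dB → 30.3 dB

30.3 dB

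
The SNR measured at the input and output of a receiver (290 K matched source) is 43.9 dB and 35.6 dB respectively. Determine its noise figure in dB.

8.3 dB

NF (dB) = SNR_in(dB) − SNR_out(dB) when the source is at T₀
NF = 43.9 − 35.6 = 8.3 dB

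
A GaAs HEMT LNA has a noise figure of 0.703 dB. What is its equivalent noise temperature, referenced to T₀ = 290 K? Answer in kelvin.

F = 10^(0.703/10) = 1.17571
T_e = (F − 1)·T₀ = (1.17571 − 1) × 290 = 51.0 K

51.0 K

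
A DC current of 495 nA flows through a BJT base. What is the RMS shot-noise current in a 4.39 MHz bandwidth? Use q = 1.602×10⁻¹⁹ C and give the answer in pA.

834 pA

I_n = √(2qI·B)
2qI·B = 2 × 1.602×10⁻¹⁹ × 4.95×10⁻⁷ × 4.39×10⁶ = 6.96×10⁻¹⁹ A²
I_n = √(6.96×10⁻¹⁹) = 8.34×10⁻¹⁰ A = 834 pA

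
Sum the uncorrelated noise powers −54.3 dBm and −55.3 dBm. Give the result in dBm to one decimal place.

Convert to linear, add, convert back:
P₁ = 3.72×10⁻⁹ W, P₂ = 2.95×10⁻⁹ W
P_tot = 6.67×10⁻⁹ W → 10 log₁₀(P_tot / 10⁻³) = −51.8 dBm

−51.8 dBm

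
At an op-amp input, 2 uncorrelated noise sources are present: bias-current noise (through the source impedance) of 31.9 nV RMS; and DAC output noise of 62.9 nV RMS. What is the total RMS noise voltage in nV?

Uncorrelated sources add in power (mean-square): V_tot = √(ΣV_i²)
V_tot = √[(3.19×10⁻⁸)² + (6.29×10⁻⁸)²] = 7.05×10⁻⁸ V = 70.5 nV

70.5 nV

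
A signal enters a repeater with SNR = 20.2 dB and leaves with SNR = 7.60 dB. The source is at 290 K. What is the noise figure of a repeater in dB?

NF (dB) = SNR_in(dB) − SNR_out(dB) when the source is at T₀
NF = 20.2 − 7.60 = 12.60 dB

12.60 dB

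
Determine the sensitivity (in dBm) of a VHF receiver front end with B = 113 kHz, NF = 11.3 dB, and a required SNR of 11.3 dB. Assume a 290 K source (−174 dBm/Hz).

−100.9 dBm

Sensitivity = −174 + 10 log₁₀(B) + NF + SNR_min
= −174 + 50.53 + 11.3 + 11.3
= −100.87 dBm → −100.9 dBm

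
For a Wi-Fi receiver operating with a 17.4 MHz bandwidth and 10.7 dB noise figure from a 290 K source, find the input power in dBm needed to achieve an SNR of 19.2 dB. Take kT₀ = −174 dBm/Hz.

Sensitivity = −174 + 10 log₁₀(B) + NF + SNR_min
= −174 + 72.41 + 10.7 + 19.2
= −71.69 dBm → −71.7 dBm

−71.7 dBm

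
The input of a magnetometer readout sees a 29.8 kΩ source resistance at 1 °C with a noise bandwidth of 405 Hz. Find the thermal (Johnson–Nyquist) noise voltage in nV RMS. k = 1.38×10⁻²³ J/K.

427 nV

T = 1 °C + 273.15 = 274.15 K
V_n = √(4kTRB)
4kTRB = 4 × 1.38×10⁻²³ × 274.15 × 2.98×10⁴ × 4.05×10² = 1.83×10⁻¹³ V²
V_n = √(1.83×10⁻¹³) = 4.27×10⁻⁷ V = 427 nV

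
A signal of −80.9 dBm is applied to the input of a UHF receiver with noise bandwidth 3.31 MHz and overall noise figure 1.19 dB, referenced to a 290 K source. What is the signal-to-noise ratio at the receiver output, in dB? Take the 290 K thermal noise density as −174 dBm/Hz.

Noise floor: N = −174 + 10 log₁₀(B) + NF
10 log₁₀(3.31×10⁶) = 65.2 dB
N = −174 + 65.2 + 1.19 = −107.61 dBm
SNR = P_sig − N = −80.9 − (−107.61) = 26.71 dB → 26.7 dB

26.7 dB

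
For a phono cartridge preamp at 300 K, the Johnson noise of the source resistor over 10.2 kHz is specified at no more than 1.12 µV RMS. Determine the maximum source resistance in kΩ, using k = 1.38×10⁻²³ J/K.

7.43 kΩ

Johnson–Nyquist: V_n = √(4kTRB) ⇒ R = V_n² / (4kTB)
4kTB = 4 × 1.38×10⁻²³ × 300 × 1.02×10⁴ = 1.69×10⁻¹⁶
R = (1.12×10⁻⁶)² / 1.69×10⁻¹⁶ = 7.43×10³ Ω = 7.43 kΩ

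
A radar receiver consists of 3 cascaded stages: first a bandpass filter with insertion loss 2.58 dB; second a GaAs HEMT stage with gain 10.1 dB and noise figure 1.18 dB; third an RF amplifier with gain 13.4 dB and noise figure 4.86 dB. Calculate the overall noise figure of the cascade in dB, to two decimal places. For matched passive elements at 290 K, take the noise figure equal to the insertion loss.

Convert to linear (a loss of L dB is a gain of −L dB): F_i = 10^(NF_i/10), G_i = 10^(G_i,dB/10)
  Stage 1: F_1 = 10^(2.58/10) = 1.811, G_1 = 10^(−2.58/10) = 0.5521
  Stage 2: F_2 = 10^(1.18/10) = 1.312, G_2 = 10^(10.1/10) = 10.23
  Stage 3: F_3 = 10^(4.86/10) = 3.062, G_3 = 10^(13.4/10) = 21.88
Friis cascade:
  F = 1.811 + (1.312 − 1)/0.5521 + (3.062 − 1)/5.649 = 2.742
NF = 10 log₁₀(2.742) = 4.38 dB

4.38 dB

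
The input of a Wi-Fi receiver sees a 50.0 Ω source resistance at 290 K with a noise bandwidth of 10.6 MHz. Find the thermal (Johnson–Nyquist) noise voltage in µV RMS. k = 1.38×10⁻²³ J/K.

2.91 µV

V_n = √(4kTRB)
4kTRB = 4 × 1.38×10⁻²³ × 290 × 5.00×10¹ × 1.06×10⁷ = 8.48×10⁻¹² V²
V_n = √(8.48×10⁻¹²) = 2.91×10⁻⁶ V = 2.91 µV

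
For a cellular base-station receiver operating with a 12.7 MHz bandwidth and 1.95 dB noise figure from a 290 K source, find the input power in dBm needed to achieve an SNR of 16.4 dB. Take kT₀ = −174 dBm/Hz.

−84.6 dBm

Sensitivity = −174 + 10 log₁₀(B) + NF + SNR_min
= −174 + 71.04 + 1.95 + 16.4
= −84.61 dBm → −84.6 dBm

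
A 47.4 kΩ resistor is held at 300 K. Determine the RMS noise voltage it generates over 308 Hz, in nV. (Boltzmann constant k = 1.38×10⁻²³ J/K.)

V_n = √(4kTRB)
4kTRB = 4 × 1.38×10⁻²³ × 300 × 4.74×10⁴ × 3.08×10² = 2.42×10⁻¹³ V²
V_n = √(2.42×10⁻¹³) = 4.92×10⁻⁷ V = 492 nV

492 nV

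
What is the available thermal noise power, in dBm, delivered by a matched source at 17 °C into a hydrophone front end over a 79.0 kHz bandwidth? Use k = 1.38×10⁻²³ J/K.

−125.0 dBm

T = 17 °C + 273.15 = 290.15 K
P_n = kTB = 1.38×10⁻²³ × 290.15 × 7.90×10⁴ = 3.16×10⁻¹⁶ W
In dBm: 10 log₁₀(3.16×10⁻¹⁶ / 10⁻³) = −125.0 dBm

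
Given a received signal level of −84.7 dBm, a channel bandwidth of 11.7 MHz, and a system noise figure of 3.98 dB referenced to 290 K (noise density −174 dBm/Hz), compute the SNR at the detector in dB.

14.6 dB

Noise floor: N = −174 + 10 log₁₀(B) + NF
10 log₁₀(1.17×10⁷) = 70.68 dB
N = −174 + 70.68 + 3.98 = −99.34 dBm
SNR = P_sig − N = −84.7 − (−99.34) = 14.64 dB → 14.6 dB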